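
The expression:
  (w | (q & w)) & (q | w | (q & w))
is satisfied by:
  {w: True}


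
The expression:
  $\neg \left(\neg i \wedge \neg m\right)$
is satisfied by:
  {i: True, m: True}
  {i: True, m: False}
  {m: True, i: False}


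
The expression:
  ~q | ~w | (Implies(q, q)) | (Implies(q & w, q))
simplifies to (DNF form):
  True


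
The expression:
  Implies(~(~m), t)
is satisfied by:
  {t: True, m: False}
  {m: False, t: False}
  {m: True, t: True}


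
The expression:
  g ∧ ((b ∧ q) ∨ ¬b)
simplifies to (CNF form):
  g ∧ (q ∨ ¬b)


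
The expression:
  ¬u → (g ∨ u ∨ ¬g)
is always true.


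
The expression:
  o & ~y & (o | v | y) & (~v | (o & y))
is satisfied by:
  {o: True, v: False, y: False}


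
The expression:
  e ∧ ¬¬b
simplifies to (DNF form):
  b ∧ e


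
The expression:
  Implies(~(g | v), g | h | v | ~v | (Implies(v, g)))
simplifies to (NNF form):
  True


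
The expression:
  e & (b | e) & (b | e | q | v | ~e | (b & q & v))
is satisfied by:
  {e: True}


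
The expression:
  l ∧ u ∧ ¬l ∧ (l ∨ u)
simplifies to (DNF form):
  False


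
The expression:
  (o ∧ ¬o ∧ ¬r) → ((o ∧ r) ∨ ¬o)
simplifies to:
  True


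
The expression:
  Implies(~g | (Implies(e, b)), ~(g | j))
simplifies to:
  (e | ~g) & (g | ~j) & (~b | ~g)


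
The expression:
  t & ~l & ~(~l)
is never true.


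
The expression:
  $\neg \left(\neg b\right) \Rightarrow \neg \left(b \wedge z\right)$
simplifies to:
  $\neg b \vee \neg z$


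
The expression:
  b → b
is always true.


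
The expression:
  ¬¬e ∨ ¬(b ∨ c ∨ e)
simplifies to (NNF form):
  e ∨ (¬b ∧ ¬c)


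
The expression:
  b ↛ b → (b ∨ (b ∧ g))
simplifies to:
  True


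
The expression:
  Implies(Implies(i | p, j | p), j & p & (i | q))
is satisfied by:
  {j: True, p: True, i: True, q: True}
  {j: True, p: True, i: True, q: False}
  {j: True, p: True, q: True, i: False}
  {i: True, q: True, p: False, j: False}
  {i: True, p: False, q: False, j: False}


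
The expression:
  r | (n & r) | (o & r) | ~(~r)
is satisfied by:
  {r: True}


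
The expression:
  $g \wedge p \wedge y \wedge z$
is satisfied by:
  {z: True, p: True, y: True, g: True}


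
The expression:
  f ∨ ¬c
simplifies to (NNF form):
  f ∨ ¬c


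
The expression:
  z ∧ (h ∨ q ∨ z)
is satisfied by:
  {z: True}


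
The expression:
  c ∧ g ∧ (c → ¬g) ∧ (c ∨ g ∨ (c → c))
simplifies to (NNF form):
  False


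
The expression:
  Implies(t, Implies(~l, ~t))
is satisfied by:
  {l: True, t: False}
  {t: False, l: False}
  {t: True, l: True}


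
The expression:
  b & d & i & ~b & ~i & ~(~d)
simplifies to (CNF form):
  False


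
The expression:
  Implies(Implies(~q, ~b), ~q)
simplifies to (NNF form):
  ~q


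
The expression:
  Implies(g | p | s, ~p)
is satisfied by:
  {p: False}


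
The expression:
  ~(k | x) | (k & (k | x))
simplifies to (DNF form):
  k | ~x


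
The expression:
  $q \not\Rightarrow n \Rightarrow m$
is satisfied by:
  {n: True, m: True, q: False}
  {n: True, q: False, m: False}
  {m: True, q: False, n: False}
  {m: False, q: False, n: False}
  {n: True, m: True, q: True}
  {n: True, q: True, m: False}
  {m: True, q: True, n: False}


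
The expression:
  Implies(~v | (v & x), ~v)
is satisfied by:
  {v: False, x: False}
  {x: True, v: False}
  {v: True, x: False}


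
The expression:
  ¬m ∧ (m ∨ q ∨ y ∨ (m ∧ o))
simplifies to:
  ¬m ∧ (q ∨ y)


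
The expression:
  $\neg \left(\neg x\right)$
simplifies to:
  $x$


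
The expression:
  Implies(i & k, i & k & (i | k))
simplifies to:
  True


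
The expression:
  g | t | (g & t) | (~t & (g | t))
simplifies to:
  g | t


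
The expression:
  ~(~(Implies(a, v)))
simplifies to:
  v | ~a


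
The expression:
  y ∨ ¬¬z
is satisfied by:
  {y: True, z: True}
  {y: True, z: False}
  {z: True, y: False}


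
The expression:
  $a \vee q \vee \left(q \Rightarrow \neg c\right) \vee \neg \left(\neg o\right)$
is always true.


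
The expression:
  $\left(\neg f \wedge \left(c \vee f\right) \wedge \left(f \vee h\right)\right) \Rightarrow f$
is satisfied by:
  {f: True, c: False, h: False}
  {f: False, c: False, h: False}
  {h: True, f: True, c: False}
  {h: True, f: False, c: False}
  {c: True, f: True, h: False}
  {c: True, f: False, h: False}
  {c: True, h: True, f: True}


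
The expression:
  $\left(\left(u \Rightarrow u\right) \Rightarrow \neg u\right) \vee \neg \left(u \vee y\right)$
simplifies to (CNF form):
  $\neg u$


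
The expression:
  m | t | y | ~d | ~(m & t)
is always true.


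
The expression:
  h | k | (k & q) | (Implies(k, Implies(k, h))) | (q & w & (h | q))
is always true.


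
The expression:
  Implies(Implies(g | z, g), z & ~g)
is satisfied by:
  {z: True, g: False}


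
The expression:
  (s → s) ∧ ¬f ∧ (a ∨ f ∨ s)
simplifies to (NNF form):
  ¬f ∧ (a ∨ s)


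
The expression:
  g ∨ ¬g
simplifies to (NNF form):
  True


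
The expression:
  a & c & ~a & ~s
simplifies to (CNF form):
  False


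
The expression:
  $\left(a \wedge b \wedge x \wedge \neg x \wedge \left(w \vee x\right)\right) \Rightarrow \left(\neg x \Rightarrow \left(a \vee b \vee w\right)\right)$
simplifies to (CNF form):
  $\text{True}$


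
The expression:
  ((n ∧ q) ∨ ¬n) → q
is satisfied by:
  {n: True, q: True}
  {n: True, q: False}
  {q: True, n: False}


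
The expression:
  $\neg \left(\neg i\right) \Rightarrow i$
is always true.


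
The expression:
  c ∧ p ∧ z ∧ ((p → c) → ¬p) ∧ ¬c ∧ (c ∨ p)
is never true.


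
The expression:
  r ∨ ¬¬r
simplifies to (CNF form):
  r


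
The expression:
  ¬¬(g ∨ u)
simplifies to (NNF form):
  g ∨ u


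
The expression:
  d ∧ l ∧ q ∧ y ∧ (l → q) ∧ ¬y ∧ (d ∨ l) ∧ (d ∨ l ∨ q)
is never true.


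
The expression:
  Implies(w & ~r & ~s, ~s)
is always true.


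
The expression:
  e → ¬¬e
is always true.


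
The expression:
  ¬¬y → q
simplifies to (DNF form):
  q ∨ ¬y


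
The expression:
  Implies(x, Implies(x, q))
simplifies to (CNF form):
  q | ~x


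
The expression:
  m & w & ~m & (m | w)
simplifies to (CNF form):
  False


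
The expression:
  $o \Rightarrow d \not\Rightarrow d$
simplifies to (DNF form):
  $\neg o$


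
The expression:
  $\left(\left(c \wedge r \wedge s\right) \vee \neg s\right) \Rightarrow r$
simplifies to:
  $r \vee s$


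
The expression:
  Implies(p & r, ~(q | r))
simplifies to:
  ~p | ~r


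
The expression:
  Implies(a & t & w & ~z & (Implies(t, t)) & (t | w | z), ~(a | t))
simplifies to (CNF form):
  z | ~a | ~t | ~w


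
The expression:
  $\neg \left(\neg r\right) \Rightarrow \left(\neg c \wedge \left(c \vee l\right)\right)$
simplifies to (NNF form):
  $\left(l \wedge \neg c\right) \vee \neg r$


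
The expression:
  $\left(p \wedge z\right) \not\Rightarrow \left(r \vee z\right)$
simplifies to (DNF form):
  $\text{False}$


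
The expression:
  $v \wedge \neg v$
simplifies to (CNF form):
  $\text{False}$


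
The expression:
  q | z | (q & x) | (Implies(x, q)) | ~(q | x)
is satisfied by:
  {q: True, z: True, x: False}
  {q: True, z: False, x: False}
  {z: True, q: False, x: False}
  {q: False, z: False, x: False}
  {x: True, q: True, z: True}
  {x: True, q: True, z: False}
  {x: True, z: True, q: False}


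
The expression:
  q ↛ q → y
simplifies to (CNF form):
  True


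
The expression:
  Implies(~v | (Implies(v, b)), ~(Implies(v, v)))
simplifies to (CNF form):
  v & ~b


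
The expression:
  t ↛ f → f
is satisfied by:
  {f: True, t: False}
  {t: False, f: False}
  {t: True, f: True}


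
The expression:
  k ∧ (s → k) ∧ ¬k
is never true.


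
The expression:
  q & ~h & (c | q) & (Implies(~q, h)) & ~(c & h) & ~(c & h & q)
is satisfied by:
  {q: True, h: False}


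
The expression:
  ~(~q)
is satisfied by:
  {q: True}


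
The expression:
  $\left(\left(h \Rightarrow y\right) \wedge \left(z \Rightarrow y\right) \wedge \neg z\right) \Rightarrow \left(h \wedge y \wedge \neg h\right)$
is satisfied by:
  {z: True, h: True, y: False}
  {z: True, h: False, y: False}
  {y: True, z: True, h: True}
  {y: True, z: True, h: False}
  {h: True, y: False, z: False}


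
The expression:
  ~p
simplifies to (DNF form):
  ~p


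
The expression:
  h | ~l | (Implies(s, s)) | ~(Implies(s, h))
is always true.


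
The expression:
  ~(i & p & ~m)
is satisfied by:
  {m: True, p: False, i: False}
  {p: False, i: False, m: False}
  {i: True, m: True, p: False}
  {i: True, p: False, m: False}
  {m: True, p: True, i: False}
  {p: True, m: False, i: False}
  {i: True, p: True, m: True}


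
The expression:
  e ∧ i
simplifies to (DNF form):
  e ∧ i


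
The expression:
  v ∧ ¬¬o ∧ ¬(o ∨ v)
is never true.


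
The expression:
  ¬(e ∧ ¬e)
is always true.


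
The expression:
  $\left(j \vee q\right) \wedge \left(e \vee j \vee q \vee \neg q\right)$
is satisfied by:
  {q: True, j: True}
  {q: True, j: False}
  {j: True, q: False}


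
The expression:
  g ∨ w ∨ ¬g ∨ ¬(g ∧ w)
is always true.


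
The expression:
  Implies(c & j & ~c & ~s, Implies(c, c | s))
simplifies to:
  True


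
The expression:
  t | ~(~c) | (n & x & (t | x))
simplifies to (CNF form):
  (c | n | t) & (c | t | x)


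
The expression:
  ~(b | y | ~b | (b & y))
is never true.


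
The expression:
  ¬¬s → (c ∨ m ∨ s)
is always true.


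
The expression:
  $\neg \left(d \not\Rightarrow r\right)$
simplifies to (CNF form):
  $r \vee \neg d$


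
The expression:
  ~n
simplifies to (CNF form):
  ~n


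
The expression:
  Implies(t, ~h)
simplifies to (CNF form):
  ~h | ~t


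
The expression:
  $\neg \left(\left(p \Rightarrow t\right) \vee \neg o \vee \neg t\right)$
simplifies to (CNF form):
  $\text{False}$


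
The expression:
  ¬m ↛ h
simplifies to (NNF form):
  h ∨ ¬m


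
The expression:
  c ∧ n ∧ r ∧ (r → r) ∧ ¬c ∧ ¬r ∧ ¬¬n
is never true.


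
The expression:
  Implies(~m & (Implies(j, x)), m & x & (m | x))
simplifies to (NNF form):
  m | (j & ~x)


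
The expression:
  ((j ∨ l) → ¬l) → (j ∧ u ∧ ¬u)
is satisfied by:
  {l: True}


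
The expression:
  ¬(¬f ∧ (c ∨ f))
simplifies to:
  f ∨ ¬c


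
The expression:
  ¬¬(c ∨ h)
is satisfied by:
  {c: True, h: True}
  {c: True, h: False}
  {h: True, c: False}


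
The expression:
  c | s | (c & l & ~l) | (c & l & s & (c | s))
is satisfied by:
  {c: True, s: True}
  {c: True, s: False}
  {s: True, c: False}


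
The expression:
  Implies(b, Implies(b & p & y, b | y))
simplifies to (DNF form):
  True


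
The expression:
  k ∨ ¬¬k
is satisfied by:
  {k: True}


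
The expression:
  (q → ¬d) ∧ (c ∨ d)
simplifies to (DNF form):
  (c ∧ ¬d) ∨ (d ∧ ¬q)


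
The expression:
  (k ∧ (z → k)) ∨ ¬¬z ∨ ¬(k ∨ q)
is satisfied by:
  {k: True, z: True, q: False}
  {k: True, z: False, q: False}
  {z: True, k: False, q: False}
  {k: False, z: False, q: False}
  {k: True, q: True, z: True}
  {k: True, q: True, z: False}
  {q: True, z: True, k: False}


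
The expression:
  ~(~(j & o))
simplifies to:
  j & o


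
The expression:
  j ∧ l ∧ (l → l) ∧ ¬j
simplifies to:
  False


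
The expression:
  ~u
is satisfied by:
  {u: False}


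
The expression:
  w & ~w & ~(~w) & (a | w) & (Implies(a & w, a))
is never true.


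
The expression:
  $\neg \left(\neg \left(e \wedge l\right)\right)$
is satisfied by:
  {e: True, l: True}


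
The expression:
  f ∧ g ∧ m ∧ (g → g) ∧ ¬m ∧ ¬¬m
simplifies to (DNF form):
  False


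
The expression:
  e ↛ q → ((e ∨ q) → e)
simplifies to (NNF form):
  True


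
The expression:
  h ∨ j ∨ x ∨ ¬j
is always true.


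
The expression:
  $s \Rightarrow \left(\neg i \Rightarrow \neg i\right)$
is always true.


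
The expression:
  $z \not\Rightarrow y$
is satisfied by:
  {z: True, y: False}


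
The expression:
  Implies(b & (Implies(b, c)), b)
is always true.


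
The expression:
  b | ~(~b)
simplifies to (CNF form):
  b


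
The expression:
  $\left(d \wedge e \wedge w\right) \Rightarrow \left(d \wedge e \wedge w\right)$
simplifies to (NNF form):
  $\text{True}$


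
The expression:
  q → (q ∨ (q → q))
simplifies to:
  True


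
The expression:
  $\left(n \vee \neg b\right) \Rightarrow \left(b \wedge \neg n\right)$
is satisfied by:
  {b: True, n: False}


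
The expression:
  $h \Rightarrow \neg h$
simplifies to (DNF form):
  $\neg h$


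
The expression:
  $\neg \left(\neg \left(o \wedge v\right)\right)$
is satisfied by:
  {o: True, v: True}


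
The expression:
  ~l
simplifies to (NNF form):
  ~l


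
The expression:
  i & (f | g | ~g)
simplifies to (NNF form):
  i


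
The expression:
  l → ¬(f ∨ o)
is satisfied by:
  {f: False, l: False, o: False}
  {o: True, f: False, l: False}
  {f: True, o: False, l: False}
  {o: True, f: True, l: False}
  {l: True, o: False, f: False}


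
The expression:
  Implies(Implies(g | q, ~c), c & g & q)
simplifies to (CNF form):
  c & (g | q)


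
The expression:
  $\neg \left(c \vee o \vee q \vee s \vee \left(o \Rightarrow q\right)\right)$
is never true.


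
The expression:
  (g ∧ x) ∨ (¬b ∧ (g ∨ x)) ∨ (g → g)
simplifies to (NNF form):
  True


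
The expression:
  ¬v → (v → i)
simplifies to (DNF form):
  True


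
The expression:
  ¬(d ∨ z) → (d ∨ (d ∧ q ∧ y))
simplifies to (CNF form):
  d ∨ z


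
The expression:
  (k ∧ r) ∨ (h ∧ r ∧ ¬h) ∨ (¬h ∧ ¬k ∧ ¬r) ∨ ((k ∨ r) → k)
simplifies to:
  k ∨ ¬r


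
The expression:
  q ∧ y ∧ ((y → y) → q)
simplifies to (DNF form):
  q ∧ y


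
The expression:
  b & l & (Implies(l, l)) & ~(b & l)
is never true.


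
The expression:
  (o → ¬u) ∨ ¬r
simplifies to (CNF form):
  ¬o ∨ ¬r ∨ ¬u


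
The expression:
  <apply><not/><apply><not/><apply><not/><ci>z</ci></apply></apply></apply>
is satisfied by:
  {z: False}


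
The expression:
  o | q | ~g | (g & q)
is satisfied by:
  {q: True, o: True, g: False}
  {q: True, o: False, g: False}
  {o: True, q: False, g: False}
  {q: False, o: False, g: False}
  {g: True, q: True, o: True}
  {g: True, q: True, o: False}
  {g: True, o: True, q: False}


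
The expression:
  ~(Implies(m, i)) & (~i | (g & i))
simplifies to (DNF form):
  m & ~i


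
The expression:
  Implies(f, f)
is always true.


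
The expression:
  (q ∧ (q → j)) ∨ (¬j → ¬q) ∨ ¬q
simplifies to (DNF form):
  j ∨ ¬q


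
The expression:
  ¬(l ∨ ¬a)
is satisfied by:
  {a: True, l: False}


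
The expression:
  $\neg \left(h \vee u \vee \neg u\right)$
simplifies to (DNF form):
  $\text{False}$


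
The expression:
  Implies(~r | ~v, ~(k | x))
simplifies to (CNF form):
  (r | ~k) & (r | ~x) & (v | ~k) & (v | ~x)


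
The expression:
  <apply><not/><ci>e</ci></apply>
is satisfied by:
  {e: False}


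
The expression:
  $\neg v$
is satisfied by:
  {v: False}


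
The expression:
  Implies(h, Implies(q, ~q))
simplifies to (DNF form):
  ~h | ~q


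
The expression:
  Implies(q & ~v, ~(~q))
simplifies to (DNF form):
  True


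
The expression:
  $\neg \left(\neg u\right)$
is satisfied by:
  {u: True}


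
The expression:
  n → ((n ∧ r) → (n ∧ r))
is always true.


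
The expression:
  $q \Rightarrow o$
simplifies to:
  $o \vee \neg q$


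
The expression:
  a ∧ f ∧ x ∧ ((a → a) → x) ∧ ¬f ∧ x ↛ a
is never true.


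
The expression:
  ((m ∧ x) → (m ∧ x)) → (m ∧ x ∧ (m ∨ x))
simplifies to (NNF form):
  m ∧ x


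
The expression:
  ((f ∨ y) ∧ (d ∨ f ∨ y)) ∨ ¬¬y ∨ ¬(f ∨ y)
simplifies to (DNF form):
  True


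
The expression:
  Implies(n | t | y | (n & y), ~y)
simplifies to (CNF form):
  ~y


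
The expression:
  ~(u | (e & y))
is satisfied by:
  {u: False, e: False, y: False}
  {y: True, u: False, e: False}
  {e: True, u: False, y: False}


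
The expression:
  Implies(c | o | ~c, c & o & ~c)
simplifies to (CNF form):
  False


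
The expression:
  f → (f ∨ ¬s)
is always true.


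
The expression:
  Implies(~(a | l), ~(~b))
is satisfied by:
  {a: True, b: True, l: True}
  {a: True, b: True, l: False}
  {a: True, l: True, b: False}
  {a: True, l: False, b: False}
  {b: True, l: True, a: False}
  {b: True, l: False, a: False}
  {l: True, b: False, a: False}


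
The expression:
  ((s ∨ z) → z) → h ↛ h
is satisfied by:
  {s: True, z: False}


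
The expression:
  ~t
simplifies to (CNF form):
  ~t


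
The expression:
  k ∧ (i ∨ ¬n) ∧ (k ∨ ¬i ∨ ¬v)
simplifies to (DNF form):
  (i ∧ k) ∨ (k ∧ ¬n)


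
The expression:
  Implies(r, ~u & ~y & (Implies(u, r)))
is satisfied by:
  {y: False, r: False, u: False}
  {u: True, y: False, r: False}
  {y: True, u: False, r: False}
  {u: True, y: True, r: False}
  {r: True, u: False, y: False}


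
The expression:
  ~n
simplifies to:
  ~n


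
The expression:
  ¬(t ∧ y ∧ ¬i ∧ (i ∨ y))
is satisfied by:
  {i: True, t: False, y: False}
  {t: False, y: False, i: False}
  {i: True, y: True, t: False}
  {y: True, t: False, i: False}
  {i: True, t: True, y: False}
  {t: True, i: False, y: False}
  {i: True, y: True, t: True}


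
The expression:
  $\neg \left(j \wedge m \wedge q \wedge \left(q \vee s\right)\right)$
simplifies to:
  $\neg j \vee \neg m \vee \neg q$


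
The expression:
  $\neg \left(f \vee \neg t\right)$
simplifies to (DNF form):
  $t \wedge \neg f$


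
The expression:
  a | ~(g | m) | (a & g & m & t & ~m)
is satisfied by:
  {a: True, g: False, m: False}
  {a: True, m: True, g: False}
  {a: True, g: True, m: False}
  {a: True, m: True, g: True}
  {m: False, g: False, a: False}


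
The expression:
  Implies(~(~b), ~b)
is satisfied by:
  {b: False}


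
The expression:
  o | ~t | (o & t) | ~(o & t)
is always true.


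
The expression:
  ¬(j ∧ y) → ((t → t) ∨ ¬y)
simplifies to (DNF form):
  True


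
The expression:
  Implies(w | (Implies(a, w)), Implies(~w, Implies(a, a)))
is always true.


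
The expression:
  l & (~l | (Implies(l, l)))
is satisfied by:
  {l: True}


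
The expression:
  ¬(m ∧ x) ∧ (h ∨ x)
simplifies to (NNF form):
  (h ∧ ¬x) ∨ (x ∧ ¬m)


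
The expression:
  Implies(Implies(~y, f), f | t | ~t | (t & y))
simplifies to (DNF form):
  True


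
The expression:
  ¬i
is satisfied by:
  {i: False}


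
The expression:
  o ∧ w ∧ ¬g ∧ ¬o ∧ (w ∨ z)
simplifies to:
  False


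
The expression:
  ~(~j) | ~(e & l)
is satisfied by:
  {j: True, l: False, e: False}
  {l: False, e: False, j: False}
  {j: True, e: True, l: False}
  {e: True, l: False, j: False}
  {j: True, l: True, e: False}
  {l: True, j: False, e: False}
  {j: True, e: True, l: True}


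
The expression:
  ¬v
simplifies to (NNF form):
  ¬v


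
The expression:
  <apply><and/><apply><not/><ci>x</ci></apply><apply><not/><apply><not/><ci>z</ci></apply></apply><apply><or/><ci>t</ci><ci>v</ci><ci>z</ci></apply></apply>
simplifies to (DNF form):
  <apply><and/><ci>z</ci><apply><not/><ci>x</ci></apply></apply>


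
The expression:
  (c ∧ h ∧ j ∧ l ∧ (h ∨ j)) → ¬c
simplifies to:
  ¬c ∨ ¬h ∨ ¬j ∨ ¬l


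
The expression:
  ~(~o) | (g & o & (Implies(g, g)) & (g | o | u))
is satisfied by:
  {o: True}


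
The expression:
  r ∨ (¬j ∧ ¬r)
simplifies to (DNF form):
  r ∨ ¬j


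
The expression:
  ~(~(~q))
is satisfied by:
  {q: False}


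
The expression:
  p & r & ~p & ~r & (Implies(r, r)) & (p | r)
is never true.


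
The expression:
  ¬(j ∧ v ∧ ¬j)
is always true.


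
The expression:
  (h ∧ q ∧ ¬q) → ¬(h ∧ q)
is always true.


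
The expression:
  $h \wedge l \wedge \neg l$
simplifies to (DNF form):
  $\text{False}$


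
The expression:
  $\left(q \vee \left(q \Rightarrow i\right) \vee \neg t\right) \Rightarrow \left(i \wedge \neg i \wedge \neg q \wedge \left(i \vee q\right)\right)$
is never true.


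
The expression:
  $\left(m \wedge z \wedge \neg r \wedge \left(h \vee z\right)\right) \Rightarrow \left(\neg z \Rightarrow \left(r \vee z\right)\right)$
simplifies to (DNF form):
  $\text{True}$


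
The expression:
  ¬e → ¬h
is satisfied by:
  {e: True, h: False}
  {h: False, e: False}
  {h: True, e: True}


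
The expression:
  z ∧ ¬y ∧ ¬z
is never true.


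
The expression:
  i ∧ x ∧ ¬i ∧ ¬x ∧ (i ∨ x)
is never true.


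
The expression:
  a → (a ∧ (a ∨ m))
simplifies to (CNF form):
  True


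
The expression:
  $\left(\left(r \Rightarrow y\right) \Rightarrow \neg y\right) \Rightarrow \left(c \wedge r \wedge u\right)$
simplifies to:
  $y \vee \left(c \wedge r \wedge u\right)$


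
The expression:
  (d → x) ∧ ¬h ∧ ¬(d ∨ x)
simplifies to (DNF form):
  ¬d ∧ ¬h ∧ ¬x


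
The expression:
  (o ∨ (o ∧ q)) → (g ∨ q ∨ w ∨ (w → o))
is always true.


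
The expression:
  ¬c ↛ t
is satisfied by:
  {t: True, c: False}
  {c: False, t: False}
  {c: True, t: True}


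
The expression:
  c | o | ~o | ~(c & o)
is always true.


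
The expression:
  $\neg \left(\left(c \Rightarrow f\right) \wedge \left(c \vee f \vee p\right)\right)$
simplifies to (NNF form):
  $\neg f \wedge \left(c \vee \neg p\right)$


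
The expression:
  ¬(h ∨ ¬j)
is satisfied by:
  {j: True, h: False}


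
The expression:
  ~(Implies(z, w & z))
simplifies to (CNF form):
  z & ~w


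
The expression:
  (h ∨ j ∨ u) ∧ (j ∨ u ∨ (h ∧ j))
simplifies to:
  j ∨ u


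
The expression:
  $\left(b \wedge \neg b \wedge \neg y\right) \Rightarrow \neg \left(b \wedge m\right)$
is always true.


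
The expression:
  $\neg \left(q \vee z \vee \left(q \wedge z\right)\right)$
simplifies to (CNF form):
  $\neg q \wedge \neg z$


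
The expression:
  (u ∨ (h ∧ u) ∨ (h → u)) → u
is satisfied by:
  {u: True, h: True}
  {u: True, h: False}
  {h: True, u: False}


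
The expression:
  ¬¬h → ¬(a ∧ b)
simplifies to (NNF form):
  ¬a ∨ ¬b ∨ ¬h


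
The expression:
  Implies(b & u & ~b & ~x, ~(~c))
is always true.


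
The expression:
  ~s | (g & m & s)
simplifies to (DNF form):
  ~s | (g & m)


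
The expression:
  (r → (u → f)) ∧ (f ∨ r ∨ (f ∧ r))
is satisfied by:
  {f: True, r: True, u: False}
  {f: True, r: False, u: False}
  {f: True, u: True, r: True}
  {f: True, u: True, r: False}
  {r: True, u: False, f: False}


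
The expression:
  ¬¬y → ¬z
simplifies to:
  ¬y ∨ ¬z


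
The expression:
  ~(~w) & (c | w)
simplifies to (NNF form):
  w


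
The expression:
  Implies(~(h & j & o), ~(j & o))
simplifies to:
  h | ~j | ~o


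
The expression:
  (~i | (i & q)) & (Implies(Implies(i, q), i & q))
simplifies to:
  i & q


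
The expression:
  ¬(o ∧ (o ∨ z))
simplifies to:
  ¬o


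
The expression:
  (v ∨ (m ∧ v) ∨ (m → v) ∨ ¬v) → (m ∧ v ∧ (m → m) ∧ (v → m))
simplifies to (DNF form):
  m ∧ v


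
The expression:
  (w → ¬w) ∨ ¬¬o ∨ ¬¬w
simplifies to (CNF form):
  True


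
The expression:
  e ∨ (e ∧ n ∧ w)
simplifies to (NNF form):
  e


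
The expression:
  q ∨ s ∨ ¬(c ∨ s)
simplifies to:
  q ∨ s ∨ ¬c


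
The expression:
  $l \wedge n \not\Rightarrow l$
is never true.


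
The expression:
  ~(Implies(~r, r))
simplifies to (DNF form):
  ~r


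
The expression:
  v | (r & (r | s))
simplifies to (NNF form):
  r | v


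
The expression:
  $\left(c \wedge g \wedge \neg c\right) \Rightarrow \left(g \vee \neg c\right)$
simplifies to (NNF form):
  $\text{True}$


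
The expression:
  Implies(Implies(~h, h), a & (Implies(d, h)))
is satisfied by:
  {a: True, h: False}
  {h: False, a: False}
  {h: True, a: True}


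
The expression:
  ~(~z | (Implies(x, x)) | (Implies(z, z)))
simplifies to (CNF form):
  False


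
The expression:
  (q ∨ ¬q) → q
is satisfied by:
  {q: True}


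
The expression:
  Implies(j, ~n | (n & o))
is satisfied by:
  {o: True, n: False, j: False}
  {o: False, n: False, j: False}
  {j: True, o: True, n: False}
  {j: True, o: False, n: False}
  {n: True, o: True, j: False}
  {n: True, o: False, j: False}
  {n: True, j: True, o: True}


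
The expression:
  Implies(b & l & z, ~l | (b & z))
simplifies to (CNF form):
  True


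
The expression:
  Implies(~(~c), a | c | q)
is always true.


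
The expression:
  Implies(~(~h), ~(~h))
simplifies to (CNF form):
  True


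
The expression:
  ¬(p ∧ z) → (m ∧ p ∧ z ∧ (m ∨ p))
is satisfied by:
  {z: True, p: True}


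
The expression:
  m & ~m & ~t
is never true.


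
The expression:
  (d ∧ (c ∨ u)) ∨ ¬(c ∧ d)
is always true.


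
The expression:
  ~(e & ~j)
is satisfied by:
  {j: True, e: False}
  {e: False, j: False}
  {e: True, j: True}


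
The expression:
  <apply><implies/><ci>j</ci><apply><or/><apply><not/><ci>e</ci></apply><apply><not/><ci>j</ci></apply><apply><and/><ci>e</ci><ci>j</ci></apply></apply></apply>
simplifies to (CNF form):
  <true/>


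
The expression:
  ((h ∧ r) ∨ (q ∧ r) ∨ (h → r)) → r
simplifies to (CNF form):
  h ∨ r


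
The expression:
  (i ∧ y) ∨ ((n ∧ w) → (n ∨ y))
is always true.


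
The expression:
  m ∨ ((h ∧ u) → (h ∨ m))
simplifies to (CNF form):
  True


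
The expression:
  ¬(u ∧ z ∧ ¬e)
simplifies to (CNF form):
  e ∨ ¬u ∨ ¬z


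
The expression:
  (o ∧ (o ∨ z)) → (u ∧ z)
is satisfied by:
  {z: True, u: True, o: False}
  {z: True, u: False, o: False}
  {u: True, z: False, o: False}
  {z: False, u: False, o: False}
  {z: True, o: True, u: True}


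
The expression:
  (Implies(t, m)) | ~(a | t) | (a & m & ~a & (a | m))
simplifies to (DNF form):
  m | ~t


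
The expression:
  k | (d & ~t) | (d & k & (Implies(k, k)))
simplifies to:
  k | (d & ~t)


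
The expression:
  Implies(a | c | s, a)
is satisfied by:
  {a: True, s: False, c: False}
  {a: True, c: True, s: False}
  {a: True, s: True, c: False}
  {a: True, c: True, s: True}
  {c: False, s: False, a: False}


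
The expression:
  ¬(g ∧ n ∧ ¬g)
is always true.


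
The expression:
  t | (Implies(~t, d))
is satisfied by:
  {d: True, t: True}
  {d: True, t: False}
  {t: True, d: False}


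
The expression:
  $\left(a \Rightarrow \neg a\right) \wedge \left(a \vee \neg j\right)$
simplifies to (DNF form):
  $\neg a \wedge \neg j$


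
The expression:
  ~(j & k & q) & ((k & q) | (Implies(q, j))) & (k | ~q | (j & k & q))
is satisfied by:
  {k: True, q: False, j: False}
  {k: False, q: False, j: False}
  {j: True, k: True, q: False}
  {j: True, k: False, q: False}
  {q: True, k: True, j: False}


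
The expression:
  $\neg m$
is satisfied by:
  {m: False}


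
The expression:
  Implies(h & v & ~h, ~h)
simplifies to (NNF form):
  True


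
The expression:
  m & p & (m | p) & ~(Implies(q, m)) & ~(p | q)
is never true.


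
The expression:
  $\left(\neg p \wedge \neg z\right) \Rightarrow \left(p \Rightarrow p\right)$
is always true.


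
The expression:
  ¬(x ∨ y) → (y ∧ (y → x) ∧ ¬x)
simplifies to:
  x ∨ y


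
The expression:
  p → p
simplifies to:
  True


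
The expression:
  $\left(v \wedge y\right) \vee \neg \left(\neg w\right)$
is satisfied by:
  {v: True, w: True, y: True}
  {v: True, w: True, y: False}
  {w: True, y: True, v: False}
  {w: True, y: False, v: False}
  {v: True, y: True, w: False}


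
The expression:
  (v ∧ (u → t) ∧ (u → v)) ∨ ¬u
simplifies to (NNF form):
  (t ∧ v) ∨ ¬u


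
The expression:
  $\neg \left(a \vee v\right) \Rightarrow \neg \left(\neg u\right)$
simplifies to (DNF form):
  $a \vee u \vee v$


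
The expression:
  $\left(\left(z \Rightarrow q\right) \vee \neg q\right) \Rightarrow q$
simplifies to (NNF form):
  $q$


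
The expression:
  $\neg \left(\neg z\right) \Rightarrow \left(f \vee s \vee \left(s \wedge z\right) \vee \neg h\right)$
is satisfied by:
  {s: True, f: True, z: False, h: False}
  {s: True, f: False, z: False, h: False}
  {f: True, h: False, s: False, z: False}
  {h: False, f: False, s: False, z: False}
  {h: True, s: True, f: True, z: False}
  {h: True, s: True, f: False, z: False}
  {h: True, f: True, s: False, z: False}
  {h: True, f: False, s: False, z: False}
  {z: True, s: True, f: True, h: False}
  {z: True, s: True, f: False, h: False}
  {z: True, f: True, s: False, h: False}
  {z: True, f: False, s: False, h: False}
  {h: True, z: True, s: True, f: True}
  {h: True, z: True, s: True, f: False}
  {h: True, z: True, f: True, s: False}


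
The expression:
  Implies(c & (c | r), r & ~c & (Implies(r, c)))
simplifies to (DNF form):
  ~c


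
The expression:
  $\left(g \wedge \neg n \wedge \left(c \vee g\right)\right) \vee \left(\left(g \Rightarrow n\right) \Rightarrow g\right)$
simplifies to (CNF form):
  $g$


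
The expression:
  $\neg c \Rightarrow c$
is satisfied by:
  {c: True}


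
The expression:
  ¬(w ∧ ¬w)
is always true.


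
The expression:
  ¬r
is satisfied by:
  {r: False}


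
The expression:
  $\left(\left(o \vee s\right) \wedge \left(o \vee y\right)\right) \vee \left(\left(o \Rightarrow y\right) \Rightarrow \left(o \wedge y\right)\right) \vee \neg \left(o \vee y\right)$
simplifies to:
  $o \vee s \vee \neg y$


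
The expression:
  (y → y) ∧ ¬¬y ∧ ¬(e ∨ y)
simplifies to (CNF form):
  False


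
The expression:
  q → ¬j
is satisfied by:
  {q: False, j: False}
  {j: True, q: False}
  {q: True, j: False}


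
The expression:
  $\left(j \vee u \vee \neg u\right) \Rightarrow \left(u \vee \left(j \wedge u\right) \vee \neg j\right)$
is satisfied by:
  {u: True, j: False}
  {j: False, u: False}
  {j: True, u: True}


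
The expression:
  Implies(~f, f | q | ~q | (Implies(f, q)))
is always true.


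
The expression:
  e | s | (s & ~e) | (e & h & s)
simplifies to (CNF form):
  e | s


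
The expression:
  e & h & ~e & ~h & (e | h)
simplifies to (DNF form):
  False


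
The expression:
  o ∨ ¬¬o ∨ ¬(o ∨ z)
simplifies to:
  o ∨ ¬z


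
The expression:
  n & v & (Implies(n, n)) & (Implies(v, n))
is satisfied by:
  {n: True, v: True}


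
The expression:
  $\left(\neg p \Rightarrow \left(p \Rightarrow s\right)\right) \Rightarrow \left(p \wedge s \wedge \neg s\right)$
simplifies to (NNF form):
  $\text{False}$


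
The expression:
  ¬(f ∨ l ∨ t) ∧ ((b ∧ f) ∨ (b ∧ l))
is never true.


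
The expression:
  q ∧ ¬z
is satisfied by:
  {q: True, z: False}


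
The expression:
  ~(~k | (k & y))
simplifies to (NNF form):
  k & ~y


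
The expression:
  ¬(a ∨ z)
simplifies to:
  ¬a ∧ ¬z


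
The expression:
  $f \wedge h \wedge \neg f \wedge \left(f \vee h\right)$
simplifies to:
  $\text{False}$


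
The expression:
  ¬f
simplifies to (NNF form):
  ¬f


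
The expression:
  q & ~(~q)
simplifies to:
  q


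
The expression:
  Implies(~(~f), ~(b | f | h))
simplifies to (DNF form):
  ~f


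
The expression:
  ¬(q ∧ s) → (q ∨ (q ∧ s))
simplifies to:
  q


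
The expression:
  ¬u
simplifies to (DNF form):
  ¬u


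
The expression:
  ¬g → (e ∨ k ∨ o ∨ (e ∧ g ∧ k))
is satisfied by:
  {k: True, o: True, e: True, g: True}
  {k: True, o: True, e: True, g: False}
  {k: True, o: True, g: True, e: False}
  {k: True, o: True, g: False, e: False}
  {k: True, e: True, g: True, o: False}
  {k: True, e: True, g: False, o: False}
  {k: True, e: False, g: True, o: False}
  {k: True, e: False, g: False, o: False}
  {o: True, e: True, g: True, k: False}
  {o: True, e: True, g: False, k: False}
  {o: True, g: True, e: False, k: False}
  {o: True, g: False, e: False, k: False}
  {e: True, g: True, o: False, k: False}
  {e: True, o: False, g: False, k: False}
  {g: True, o: False, e: False, k: False}


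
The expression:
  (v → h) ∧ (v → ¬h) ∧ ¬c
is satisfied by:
  {v: False, c: False}


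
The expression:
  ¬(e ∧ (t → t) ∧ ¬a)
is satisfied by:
  {a: True, e: False}
  {e: False, a: False}
  {e: True, a: True}


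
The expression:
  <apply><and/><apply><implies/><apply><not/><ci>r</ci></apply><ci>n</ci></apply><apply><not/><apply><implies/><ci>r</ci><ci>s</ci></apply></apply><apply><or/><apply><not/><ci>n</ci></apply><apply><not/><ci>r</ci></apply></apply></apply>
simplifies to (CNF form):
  <apply><and/><ci>r</ci><apply><not/><ci>n</ci></apply><apply><not/><ci>s</ci></apply></apply>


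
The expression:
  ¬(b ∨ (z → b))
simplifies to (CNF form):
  z ∧ ¬b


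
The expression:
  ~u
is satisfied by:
  {u: False}


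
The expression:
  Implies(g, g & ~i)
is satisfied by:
  {g: False, i: False}
  {i: True, g: False}
  {g: True, i: False}


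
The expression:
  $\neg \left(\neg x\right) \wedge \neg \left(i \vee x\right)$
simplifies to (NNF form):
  $\text{False}$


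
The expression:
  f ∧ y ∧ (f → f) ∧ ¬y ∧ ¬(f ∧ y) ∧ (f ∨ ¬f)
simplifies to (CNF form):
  False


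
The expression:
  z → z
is always true.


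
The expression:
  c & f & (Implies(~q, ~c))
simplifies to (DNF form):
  c & f & q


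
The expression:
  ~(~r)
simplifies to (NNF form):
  r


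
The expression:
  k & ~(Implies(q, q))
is never true.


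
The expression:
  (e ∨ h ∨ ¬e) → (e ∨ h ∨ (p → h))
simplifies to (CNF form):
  e ∨ h ∨ ¬p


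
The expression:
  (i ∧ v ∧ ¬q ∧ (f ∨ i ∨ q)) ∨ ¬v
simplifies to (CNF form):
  (i ∨ ¬v) ∧ (¬q ∨ ¬v)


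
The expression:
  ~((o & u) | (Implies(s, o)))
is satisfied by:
  {s: True, o: False}


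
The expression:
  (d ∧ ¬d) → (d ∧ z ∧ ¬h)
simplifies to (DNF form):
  True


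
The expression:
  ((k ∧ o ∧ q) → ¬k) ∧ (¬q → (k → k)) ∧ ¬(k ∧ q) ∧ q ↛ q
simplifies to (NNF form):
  False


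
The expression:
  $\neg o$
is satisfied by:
  {o: False}


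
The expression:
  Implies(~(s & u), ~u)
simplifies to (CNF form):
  s | ~u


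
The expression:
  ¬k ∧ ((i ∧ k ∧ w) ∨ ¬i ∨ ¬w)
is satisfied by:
  {w: False, k: False, i: False}
  {i: True, w: False, k: False}
  {w: True, i: False, k: False}


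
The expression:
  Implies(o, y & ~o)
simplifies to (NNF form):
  ~o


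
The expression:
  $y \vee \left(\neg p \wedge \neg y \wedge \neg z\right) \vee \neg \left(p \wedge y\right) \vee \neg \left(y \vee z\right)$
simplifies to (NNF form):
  $\text{True}$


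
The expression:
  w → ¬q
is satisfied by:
  {w: False, q: False}
  {q: True, w: False}
  {w: True, q: False}


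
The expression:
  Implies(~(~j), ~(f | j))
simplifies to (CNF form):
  ~j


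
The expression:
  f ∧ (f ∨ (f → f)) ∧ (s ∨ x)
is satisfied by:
  {x: True, s: True, f: True}
  {x: True, f: True, s: False}
  {s: True, f: True, x: False}


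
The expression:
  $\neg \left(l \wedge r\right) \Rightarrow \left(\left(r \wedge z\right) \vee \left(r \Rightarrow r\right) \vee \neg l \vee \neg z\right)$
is always true.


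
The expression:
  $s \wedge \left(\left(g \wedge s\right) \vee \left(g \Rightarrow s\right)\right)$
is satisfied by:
  {s: True}


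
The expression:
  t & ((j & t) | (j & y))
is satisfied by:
  {t: True, j: True}


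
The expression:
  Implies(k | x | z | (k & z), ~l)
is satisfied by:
  {k: False, z: False, l: False, x: False}
  {x: True, k: False, z: False, l: False}
  {z: True, x: False, k: False, l: False}
  {x: True, z: True, k: False, l: False}
  {k: True, x: False, z: False, l: False}
  {x: True, k: True, z: False, l: False}
  {z: True, k: True, x: False, l: False}
  {x: True, z: True, k: True, l: False}
  {l: True, x: False, k: False, z: False}


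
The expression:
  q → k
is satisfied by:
  {k: True, q: False}
  {q: False, k: False}
  {q: True, k: True}


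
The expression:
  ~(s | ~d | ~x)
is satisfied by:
  {d: True, x: True, s: False}


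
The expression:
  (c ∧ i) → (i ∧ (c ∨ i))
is always true.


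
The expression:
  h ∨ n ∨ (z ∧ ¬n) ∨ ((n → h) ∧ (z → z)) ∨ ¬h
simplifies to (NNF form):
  True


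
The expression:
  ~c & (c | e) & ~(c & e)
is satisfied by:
  {e: True, c: False}


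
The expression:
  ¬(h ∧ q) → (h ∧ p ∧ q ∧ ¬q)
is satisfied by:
  {h: True, q: True}


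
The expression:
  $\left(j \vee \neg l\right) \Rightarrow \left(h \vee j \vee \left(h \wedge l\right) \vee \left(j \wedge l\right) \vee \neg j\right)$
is always true.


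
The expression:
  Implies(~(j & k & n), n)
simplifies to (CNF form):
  n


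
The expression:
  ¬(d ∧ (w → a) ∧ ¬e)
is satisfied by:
  {e: True, w: True, d: False, a: False}
  {e: True, w: False, d: False, a: False}
  {a: True, e: True, w: True, d: False}
  {a: True, e: True, w: False, d: False}
  {w: True, a: False, e: False, d: False}
  {a: False, w: False, e: False, d: False}
  {a: True, w: True, e: False, d: False}
  {a: True, w: False, e: False, d: False}
  {d: True, e: True, w: True, a: False}
  {d: True, e: True, w: False, a: False}
  {a: True, d: True, e: True, w: True}
  {a: True, d: True, e: True, w: False}
  {d: True, w: True, e: False, a: False}


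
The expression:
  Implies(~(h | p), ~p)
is always true.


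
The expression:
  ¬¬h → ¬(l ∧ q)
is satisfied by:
  {l: False, q: False, h: False}
  {h: True, l: False, q: False}
  {q: True, l: False, h: False}
  {h: True, q: True, l: False}
  {l: True, h: False, q: False}
  {h: True, l: True, q: False}
  {q: True, l: True, h: False}


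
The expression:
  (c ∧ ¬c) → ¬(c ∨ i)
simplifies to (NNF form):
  True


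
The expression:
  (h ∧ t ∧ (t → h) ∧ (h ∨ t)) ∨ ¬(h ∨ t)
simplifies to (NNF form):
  (h ∧ t) ∨ (¬h ∧ ¬t)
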